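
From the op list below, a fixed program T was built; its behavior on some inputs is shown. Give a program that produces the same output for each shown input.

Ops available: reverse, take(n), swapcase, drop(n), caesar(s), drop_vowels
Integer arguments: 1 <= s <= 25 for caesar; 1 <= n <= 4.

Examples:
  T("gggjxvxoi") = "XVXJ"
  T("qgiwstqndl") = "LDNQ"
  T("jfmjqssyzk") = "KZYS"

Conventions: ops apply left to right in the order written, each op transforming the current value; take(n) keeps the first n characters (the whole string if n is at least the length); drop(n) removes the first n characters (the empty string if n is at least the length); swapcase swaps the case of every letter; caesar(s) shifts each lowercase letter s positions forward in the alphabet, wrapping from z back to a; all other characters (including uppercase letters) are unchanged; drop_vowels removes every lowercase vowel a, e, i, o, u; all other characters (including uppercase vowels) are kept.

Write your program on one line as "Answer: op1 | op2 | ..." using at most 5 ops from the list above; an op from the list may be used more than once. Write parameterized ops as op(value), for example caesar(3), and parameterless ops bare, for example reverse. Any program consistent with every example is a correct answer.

drop_vowels | swapcase | reverse | take(4)

Check, running the answer program on each example:
  "gggjxvxoi" -> "gggjxvx" -> "GGGJXVX" -> "XVXJGGG" -> "XVXJ"
  "qgiwstqndl" -> "qgwstqndl" -> "QGWSTQNDL" -> "LDNQTSWGQ" -> "LDNQ"
  "jfmjqssyzk" -> "jfmjqssyzk" -> "JFMJQSSYZK" -> "KZYSSQJMFJ" -> "KZYS"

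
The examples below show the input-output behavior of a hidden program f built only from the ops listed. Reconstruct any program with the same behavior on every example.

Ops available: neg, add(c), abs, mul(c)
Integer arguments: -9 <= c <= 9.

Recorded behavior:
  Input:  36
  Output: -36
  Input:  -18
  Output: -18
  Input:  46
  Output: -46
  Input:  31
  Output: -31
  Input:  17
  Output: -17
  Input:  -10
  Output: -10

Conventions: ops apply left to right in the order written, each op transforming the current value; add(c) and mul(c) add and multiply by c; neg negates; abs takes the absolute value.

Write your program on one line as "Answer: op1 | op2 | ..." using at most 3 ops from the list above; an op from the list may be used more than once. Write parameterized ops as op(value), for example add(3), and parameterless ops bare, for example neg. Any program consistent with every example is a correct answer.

abs | neg

Check, running the answer program on each example:
  36 -> 36 -> -36
  -18 -> 18 -> -18
  46 -> 46 -> -46
  31 -> 31 -> -31
  17 -> 17 -> -17
  -10 -> 10 -> -10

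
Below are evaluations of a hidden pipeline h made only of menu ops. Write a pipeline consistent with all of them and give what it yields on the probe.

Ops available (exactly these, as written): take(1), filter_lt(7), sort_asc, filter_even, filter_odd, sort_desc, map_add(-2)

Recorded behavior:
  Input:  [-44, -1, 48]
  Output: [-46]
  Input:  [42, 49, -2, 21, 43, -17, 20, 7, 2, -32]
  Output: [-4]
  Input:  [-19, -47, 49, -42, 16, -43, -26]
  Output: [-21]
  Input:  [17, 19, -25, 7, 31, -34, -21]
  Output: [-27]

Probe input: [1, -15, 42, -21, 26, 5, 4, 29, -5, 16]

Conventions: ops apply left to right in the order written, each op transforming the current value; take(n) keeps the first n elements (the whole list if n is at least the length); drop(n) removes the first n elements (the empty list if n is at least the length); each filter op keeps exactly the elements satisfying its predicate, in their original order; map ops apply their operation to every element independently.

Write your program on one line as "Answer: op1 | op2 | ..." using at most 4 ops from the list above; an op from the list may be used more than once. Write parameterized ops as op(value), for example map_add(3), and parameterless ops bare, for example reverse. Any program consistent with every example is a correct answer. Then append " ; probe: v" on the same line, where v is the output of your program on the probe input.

filter_lt(7) | map_add(-2) | take(1) ; probe: [-1]

Check, running the answer program on each example:
  [-44, -1, 48] -> [-44, -1] -> [-46, -3] -> [-46]
  [42, 49, -2, 21, 43, -17, 20, 7, 2, -32] -> [-2, -17, 2, -32] -> [-4, -19, 0, -34] -> [-4]
  [-19, -47, 49, -42, 16, -43, -26] -> [-19, -47, -42, -43, -26] -> [-21, -49, -44, -45, -28] -> [-21]
  [17, 19, -25, 7, 31, -34, -21] -> [-25, -34, -21] -> [-27, -36, -23] -> [-27]
  probe: [1, -15, 42, -21, 26, 5, 4, 29, -5, 16] -> [1, -15, -21, 5, 4, -5] -> [-1, -17, -23, 3, 2, -7] -> [-1]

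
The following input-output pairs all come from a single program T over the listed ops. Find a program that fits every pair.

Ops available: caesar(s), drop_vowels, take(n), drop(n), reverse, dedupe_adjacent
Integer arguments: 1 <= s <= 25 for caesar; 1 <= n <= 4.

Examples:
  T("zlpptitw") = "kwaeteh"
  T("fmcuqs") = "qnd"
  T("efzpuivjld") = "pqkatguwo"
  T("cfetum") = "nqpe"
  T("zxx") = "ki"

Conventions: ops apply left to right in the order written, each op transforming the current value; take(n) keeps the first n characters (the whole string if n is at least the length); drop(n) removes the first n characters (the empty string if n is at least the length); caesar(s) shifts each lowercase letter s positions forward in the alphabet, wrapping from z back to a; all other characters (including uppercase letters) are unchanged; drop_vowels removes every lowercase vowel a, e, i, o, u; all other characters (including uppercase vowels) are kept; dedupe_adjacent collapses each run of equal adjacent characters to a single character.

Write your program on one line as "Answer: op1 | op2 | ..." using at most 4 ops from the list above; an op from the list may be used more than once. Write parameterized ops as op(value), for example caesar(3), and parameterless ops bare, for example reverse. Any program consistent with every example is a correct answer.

caesar(14) | dedupe_adjacent | drop_vowels | caesar(23)

Check, running the answer program on each example:
  "zlpptitw" -> "nzddhwhk" -> "nzdhwhk" -> "nzdhwhk" -> "kwaeteh"
  "fmcuqs" -> "taqieg" -> "taqieg" -> "tqg" -> "qnd"
  "efzpuivjld" -> "stndiwjxzr" -> "stndiwjxzr" -> "stndwjxzr" -> "pqkatguwo"
  "cfetum" -> "qtshia" -> "qtshia" -> "qtsh" -> "nqpe"
  "zxx" -> "nll" -> "nl" -> "nl" -> "ki"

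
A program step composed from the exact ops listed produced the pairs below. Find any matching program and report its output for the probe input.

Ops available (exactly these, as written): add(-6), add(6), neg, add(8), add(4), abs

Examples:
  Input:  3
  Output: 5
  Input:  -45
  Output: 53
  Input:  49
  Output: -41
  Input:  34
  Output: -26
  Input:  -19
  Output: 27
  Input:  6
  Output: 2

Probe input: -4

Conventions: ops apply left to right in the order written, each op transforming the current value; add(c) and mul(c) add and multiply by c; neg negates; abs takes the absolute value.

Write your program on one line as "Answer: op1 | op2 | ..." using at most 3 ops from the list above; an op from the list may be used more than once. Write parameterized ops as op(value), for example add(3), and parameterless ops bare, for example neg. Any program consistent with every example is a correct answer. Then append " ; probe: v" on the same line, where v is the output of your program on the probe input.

neg | add(8) ; probe: 12

Check, running the answer program on each example:
  3 -> -3 -> 5
  -45 -> 45 -> 53
  49 -> -49 -> -41
  34 -> -34 -> -26
  -19 -> 19 -> 27
  6 -> -6 -> 2
  probe: -4 -> 4 -> 12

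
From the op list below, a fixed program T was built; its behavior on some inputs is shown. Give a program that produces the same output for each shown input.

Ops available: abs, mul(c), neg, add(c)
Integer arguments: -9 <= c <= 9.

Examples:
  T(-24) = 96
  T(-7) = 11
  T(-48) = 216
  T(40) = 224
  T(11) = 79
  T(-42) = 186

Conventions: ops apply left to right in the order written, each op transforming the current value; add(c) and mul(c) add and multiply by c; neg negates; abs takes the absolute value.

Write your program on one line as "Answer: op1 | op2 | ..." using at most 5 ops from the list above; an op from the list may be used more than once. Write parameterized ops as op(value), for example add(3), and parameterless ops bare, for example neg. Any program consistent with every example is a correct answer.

add(4) | mul(5) | add(4) | abs

Check, running the answer program on each example:
  -24 -> -20 -> -100 -> -96 -> 96
  -7 -> -3 -> -15 -> -11 -> 11
  -48 -> -44 -> -220 -> -216 -> 216
  40 -> 44 -> 220 -> 224 -> 224
  11 -> 15 -> 75 -> 79 -> 79
  -42 -> -38 -> -190 -> -186 -> 186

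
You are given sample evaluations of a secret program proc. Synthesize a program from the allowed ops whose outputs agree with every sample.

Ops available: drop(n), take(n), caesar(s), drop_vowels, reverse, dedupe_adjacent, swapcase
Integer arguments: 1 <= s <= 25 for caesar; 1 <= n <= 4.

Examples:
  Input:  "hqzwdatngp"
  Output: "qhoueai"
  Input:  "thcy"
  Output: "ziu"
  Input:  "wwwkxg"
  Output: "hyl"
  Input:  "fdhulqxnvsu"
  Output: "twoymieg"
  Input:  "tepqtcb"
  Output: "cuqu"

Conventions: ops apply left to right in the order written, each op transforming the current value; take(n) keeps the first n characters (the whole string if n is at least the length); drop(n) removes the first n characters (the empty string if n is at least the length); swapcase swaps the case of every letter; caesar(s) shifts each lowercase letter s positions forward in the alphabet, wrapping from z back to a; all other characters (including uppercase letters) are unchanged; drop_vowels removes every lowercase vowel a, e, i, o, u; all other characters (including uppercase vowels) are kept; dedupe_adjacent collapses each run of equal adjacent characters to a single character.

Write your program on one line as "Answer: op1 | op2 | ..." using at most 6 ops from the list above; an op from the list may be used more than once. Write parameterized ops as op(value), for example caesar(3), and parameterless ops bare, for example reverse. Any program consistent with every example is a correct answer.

drop_vowels | caesar(18) | reverse | drop_vowels | caesar(9)

Check, running the answer program on each example:
  "hqzwdatngp" -> "hqzwdtngp" -> "zirovlfyh" -> "hyflvoriz" -> "hyflvrz" -> "qhoueai"
  "thcy" -> "thcy" -> "lzuq" -> "quzl" -> "qzl" -> "ziu"
  "wwwkxg" -> "wwwkxg" -> "ooocpy" -> "ypcooo" -> "ypc" -> "hyl"
  "fdhulqxnvsu" -> "fdhlqxnvs" -> "xvzdipfnk" -> "knfpidzvx" -> "knfpdzvx" -> "twoymieg"
  "tepqtcb" -> "tpqtcb" -> "lhilut" -> "tulihl" -> "tlhl" -> "cuqu"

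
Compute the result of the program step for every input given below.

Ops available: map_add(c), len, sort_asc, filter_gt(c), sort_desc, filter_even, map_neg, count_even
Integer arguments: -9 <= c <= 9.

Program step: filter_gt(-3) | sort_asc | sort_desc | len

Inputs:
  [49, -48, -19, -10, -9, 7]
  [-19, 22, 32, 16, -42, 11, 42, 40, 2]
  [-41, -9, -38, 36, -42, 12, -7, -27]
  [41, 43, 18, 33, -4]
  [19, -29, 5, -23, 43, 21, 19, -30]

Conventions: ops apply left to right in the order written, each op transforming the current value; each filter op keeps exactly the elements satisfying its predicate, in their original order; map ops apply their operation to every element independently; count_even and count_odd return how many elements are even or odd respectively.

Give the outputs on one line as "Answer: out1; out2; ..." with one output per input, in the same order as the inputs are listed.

Execution, op by op:
  [49, -48, -19, -10, -9, 7] -> [49, 7] -> [7, 49] -> [49, 7] -> 2
  [-19, 22, 32, 16, -42, 11, 42, 40, 2] -> [22, 32, 16, 11, 42, 40, 2] -> [2, 11, 16, 22, 32, 40, 42] -> [42, 40, 32, 22, 16, 11, 2] -> 7
  [-41, -9, -38, 36, -42, 12, -7, -27] -> [36, 12] -> [12, 36] -> [36, 12] -> 2
  [41, 43, 18, 33, -4] -> [41, 43, 18, 33] -> [18, 33, 41, 43] -> [43, 41, 33, 18] -> 4
  [19, -29, 5, -23, 43, 21, 19, -30] -> [19, 5, 43, 21, 19] -> [5, 19, 19, 21, 43] -> [43, 21, 19, 19, 5] -> 5

2; 7; 2; 4; 5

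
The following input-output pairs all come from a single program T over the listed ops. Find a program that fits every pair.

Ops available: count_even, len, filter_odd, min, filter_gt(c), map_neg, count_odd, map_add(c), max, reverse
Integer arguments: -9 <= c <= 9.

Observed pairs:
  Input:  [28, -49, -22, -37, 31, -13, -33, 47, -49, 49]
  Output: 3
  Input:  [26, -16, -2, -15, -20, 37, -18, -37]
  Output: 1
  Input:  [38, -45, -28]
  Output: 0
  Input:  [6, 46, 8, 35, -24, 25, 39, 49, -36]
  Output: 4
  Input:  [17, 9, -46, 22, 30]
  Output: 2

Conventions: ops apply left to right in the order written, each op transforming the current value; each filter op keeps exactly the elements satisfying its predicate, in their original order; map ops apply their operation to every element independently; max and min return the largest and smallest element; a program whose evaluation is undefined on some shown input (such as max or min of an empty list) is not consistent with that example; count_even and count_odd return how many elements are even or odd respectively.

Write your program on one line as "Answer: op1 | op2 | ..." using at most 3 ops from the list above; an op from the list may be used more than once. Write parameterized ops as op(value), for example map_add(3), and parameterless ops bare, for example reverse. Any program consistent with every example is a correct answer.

filter_gt(-5) | count_odd

Check, running the answer program on each example:
  [28, -49, -22, -37, 31, -13, -33, 47, -49, 49] -> [28, 31, 47, 49] -> 3
  [26, -16, -2, -15, -20, 37, -18, -37] -> [26, -2, 37] -> 1
  [38, -45, -28] -> [38] -> 0
  [6, 46, 8, 35, -24, 25, 39, 49, -36] -> [6, 46, 8, 35, 25, 39, 49] -> 4
  [17, 9, -46, 22, 30] -> [17, 9, 22, 30] -> 2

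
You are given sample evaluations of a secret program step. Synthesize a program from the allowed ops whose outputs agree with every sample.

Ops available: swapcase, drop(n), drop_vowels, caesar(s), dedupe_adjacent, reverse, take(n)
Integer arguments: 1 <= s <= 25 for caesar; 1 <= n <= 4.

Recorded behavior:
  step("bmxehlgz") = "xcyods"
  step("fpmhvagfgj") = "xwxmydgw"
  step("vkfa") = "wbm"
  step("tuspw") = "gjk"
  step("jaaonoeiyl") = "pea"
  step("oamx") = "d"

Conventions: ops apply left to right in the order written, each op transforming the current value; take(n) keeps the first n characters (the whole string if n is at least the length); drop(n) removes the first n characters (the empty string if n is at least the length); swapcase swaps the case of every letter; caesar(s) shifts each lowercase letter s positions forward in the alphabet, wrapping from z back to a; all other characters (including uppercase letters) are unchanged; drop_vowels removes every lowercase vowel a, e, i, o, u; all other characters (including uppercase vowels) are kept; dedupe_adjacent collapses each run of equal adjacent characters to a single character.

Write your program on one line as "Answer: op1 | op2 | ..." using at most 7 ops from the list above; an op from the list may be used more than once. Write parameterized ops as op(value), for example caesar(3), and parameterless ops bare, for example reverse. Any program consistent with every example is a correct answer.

reverse | dedupe_adjacent | drop(1) | drop_vowels | caesar(1) | caesar(16)

Check, running the answer program on each example:
  "bmxehlgz" -> "zglhexmb" -> "zglhexmb" -> "glhexmb" -> "glhxmb" -> "hmiync" -> "xcyods"
  "fpmhvagfgj" -> "jgfgavhmpf" -> "jgfgavhmpf" -> "gfgavhmpf" -> "gfgvhmpf" -> "hghwinqg" -> "xwxmydgw"
  "vkfa" -> "afkv" -> "afkv" -> "fkv" -> "fkv" -> "glw" -> "wbm"
  "tuspw" -> "wpsut" -> "wpsut" -> "psut" -> "pst" -> "qtu" -> "gjk"
  "jaaonoeiyl" -> "lyieonoaaj" -> "lyieonoaj" -> "yieonoaj" -> "ynj" -> "zok" -> "pea"
  "oamx" -> "xmao" -> "xmao" -> "mao" -> "m" -> "n" -> "d"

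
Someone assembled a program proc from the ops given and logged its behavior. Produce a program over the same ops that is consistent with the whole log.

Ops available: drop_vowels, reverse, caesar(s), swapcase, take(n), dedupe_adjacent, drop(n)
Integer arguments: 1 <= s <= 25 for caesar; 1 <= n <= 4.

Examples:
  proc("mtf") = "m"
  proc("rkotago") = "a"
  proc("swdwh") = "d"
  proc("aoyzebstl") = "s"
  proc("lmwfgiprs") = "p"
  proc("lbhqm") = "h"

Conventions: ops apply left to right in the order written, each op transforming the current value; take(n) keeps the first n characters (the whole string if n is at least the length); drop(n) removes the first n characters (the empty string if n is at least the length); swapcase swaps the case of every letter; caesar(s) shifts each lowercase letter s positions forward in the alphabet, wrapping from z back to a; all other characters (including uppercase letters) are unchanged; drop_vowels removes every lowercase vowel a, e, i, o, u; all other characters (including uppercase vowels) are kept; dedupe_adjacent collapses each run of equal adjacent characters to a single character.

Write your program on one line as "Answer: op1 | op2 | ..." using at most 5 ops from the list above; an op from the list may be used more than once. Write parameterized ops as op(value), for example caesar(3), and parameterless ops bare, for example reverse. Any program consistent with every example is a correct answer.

reverse | swapcase | take(3) | swapcase | drop(2)

Check, running the answer program on each example:
  "mtf" -> "ftm" -> "FTM" -> "FTM" -> "ftm" -> "m"
  "rkotago" -> "ogatokr" -> "OGATOKR" -> "OGA" -> "oga" -> "a"
  "swdwh" -> "hwdws" -> "HWDWS" -> "HWD" -> "hwd" -> "d"
  "aoyzebstl" -> "ltsbezyoa" -> "LTSBEZYOA" -> "LTS" -> "lts" -> "s"
  "lmwfgiprs" -> "srpigfwml" -> "SRPIGFWML" -> "SRP" -> "srp" -> "p"
  "lbhqm" -> "mqhbl" -> "MQHBL" -> "MQH" -> "mqh" -> "h"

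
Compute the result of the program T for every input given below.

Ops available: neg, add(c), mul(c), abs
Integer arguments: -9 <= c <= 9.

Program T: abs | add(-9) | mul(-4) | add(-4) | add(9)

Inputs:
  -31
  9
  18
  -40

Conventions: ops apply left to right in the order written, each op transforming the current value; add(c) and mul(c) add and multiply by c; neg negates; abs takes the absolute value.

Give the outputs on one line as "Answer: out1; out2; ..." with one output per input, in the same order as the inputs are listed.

-83; 5; -31; -119

Execution, op by op:
  -31 -> 31 -> 22 -> -88 -> -92 -> -83
  9 -> 9 -> 0 -> 0 -> -4 -> 5
  18 -> 18 -> 9 -> -36 -> -40 -> -31
  -40 -> 40 -> 31 -> -124 -> -128 -> -119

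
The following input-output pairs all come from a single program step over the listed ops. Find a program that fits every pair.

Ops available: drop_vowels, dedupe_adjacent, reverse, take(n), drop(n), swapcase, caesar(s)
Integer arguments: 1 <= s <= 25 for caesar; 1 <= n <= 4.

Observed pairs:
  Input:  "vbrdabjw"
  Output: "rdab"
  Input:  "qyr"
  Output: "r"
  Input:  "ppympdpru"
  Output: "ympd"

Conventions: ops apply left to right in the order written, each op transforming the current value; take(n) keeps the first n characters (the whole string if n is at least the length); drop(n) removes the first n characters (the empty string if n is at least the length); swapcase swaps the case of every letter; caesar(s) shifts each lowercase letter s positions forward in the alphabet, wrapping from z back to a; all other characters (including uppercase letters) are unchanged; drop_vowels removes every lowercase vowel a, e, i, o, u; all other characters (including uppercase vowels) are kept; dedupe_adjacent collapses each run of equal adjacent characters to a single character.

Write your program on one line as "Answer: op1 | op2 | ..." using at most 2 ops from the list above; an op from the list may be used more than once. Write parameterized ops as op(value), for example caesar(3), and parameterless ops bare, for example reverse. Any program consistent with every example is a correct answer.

drop(2) | take(4)

Check, running the answer program on each example:
  "vbrdabjw" -> "rdabjw" -> "rdab"
  "qyr" -> "r" -> "r"
  "ppympdpru" -> "ympdpru" -> "ympd"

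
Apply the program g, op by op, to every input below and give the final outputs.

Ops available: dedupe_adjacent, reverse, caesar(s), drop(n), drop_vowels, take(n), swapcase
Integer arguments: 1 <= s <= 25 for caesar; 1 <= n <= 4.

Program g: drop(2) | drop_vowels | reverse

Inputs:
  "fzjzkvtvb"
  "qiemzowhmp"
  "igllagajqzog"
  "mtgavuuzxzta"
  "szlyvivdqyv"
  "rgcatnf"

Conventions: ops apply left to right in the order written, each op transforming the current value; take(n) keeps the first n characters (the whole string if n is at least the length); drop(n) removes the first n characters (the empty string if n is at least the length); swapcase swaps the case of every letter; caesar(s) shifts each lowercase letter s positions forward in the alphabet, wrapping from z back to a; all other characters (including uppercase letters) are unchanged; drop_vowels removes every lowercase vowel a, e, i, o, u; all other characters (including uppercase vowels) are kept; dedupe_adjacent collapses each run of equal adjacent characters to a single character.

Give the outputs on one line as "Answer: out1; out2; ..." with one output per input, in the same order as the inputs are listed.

"bvtvkzj"; "pmhwzm"; "gzqjgll"; "tzxzvg"; "vyqdvvyl"; "fntc"

Execution, op by op:
  "fzjzkvtvb" -> "jzkvtvb" -> "jzkvtvb" -> "bvtvkzj"
  "qiemzowhmp" -> "emzowhmp" -> "mzwhmp" -> "pmhwzm"
  "igllagajqzog" -> "llagajqzog" -> "llgjqzg" -> "gzqjgll"
  "mtgavuuzxzta" -> "gavuuzxzta" -> "gvzxzt" -> "tzxzvg"
  "szlyvivdqyv" -> "lyvivdqyv" -> "lyvvdqyv" -> "vyqdvvyl"
  "rgcatnf" -> "catnf" -> "ctnf" -> "fntc"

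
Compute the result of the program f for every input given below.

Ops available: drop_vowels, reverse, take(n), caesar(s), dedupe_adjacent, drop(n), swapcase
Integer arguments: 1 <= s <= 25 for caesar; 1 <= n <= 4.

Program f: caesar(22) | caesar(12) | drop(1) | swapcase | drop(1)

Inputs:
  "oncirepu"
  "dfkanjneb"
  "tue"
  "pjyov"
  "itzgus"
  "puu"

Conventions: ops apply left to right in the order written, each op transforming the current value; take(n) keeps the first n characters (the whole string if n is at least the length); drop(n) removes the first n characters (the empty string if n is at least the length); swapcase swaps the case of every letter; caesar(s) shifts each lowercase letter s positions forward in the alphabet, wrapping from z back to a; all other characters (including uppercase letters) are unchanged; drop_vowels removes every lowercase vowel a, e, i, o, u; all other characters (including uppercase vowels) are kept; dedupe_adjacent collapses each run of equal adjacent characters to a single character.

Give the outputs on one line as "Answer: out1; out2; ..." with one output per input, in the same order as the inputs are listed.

Execution, op by op:
  "oncirepu" -> "kjyenalq" -> "wvkqzmxc" -> "vkqzmxc" -> "VKQZMXC" -> "KQZMXC"
  "dfkanjneb" -> "zbgwjfjax" -> "lnsivrvmj" -> "nsivrvmj" -> "NSIVRVMJ" -> "SIVRVMJ"
  "tue" -> "pqa" -> "bcm" -> "cm" -> "CM" -> "M"
  "pjyov" -> "lfukr" -> "xrgwd" -> "rgwd" -> "RGWD" -> "GWD"
  "itzgus" -> "epvcqo" -> "qbhoca" -> "bhoca" -> "BHOCA" -> "HOCA"
  "puu" -> "lqq" -> "xcc" -> "cc" -> "CC" -> "C"

"KQZMXC"; "SIVRVMJ"; "M"; "GWD"; "HOCA"; "C"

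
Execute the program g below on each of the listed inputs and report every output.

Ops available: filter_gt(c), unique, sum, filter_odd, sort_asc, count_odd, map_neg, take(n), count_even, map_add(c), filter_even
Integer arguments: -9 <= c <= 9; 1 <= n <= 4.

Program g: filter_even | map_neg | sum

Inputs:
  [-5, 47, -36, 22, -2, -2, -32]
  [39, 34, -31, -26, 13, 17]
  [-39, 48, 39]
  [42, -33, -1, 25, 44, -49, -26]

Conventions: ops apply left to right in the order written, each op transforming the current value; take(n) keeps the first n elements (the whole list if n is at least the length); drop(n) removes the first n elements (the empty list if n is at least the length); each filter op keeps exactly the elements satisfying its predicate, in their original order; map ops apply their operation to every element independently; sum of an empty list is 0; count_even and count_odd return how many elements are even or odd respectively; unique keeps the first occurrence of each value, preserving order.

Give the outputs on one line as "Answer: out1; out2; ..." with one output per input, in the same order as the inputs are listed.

Execution, op by op:
  [-5, 47, -36, 22, -2, -2, -32] -> [-36, 22, -2, -2, -32] -> [36, -22, 2, 2, 32] -> 50
  [39, 34, -31, -26, 13, 17] -> [34, -26] -> [-34, 26] -> -8
  [-39, 48, 39] -> [48] -> [-48] -> -48
  [42, -33, -1, 25, 44, -49, -26] -> [42, 44, -26] -> [-42, -44, 26] -> -60

50; -8; -48; -60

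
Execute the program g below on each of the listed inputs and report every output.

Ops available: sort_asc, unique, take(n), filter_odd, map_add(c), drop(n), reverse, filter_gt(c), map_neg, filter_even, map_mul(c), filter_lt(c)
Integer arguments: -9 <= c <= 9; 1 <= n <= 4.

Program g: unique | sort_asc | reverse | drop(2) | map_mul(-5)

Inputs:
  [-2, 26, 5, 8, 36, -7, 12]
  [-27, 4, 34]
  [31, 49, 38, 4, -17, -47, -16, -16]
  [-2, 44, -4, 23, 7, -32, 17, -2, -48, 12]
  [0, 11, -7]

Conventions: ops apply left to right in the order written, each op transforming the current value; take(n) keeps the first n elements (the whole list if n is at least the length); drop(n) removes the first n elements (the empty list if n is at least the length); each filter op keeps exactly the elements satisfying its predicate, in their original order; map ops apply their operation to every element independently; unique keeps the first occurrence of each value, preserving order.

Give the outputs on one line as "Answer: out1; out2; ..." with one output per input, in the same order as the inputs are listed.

Execution, op by op:
  [-2, 26, 5, 8, 36, -7, 12] -> [-2, 26, 5, 8, 36, -7, 12] -> [-7, -2, 5, 8, 12, 26, 36] -> [36, 26, 12, 8, 5, -2, -7] -> [12, 8, 5, -2, -7] -> [-60, -40, -25, 10, 35]
  [-27, 4, 34] -> [-27, 4, 34] -> [-27, 4, 34] -> [34, 4, -27] -> [-27] -> [135]
  [31, 49, 38, 4, -17, -47, -16, -16] -> [31, 49, 38, 4, -17, -47, -16] -> [-47, -17, -16, 4, 31, 38, 49] -> [49, 38, 31, 4, -16, -17, -47] -> [31, 4, -16, -17, -47] -> [-155, -20, 80, 85, 235]
  [-2, 44, -4, 23, 7, -32, 17, -2, -48, 12] -> [-2, 44, -4, 23, 7, -32, 17, -48, 12] -> [-48, -32, -4, -2, 7, 12, 17, 23, 44] -> [44, 23, 17, 12, 7, -2, -4, -32, -48] -> [17, 12, 7, -2, -4, -32, -48] -> [-85, -60, -35, 10, 20, 160, 240]
  [0, 11, -7] -> [0, 11, -7] -> [-7, 0, 11] -> [11, 0, -7] -> [-7] -> [35]

[-60, -40, -25, 10, 35]; [135]; [-155, -20, 80, 85, 235]; [-85, -60, -35, 10, 20, 160, 240]; [35]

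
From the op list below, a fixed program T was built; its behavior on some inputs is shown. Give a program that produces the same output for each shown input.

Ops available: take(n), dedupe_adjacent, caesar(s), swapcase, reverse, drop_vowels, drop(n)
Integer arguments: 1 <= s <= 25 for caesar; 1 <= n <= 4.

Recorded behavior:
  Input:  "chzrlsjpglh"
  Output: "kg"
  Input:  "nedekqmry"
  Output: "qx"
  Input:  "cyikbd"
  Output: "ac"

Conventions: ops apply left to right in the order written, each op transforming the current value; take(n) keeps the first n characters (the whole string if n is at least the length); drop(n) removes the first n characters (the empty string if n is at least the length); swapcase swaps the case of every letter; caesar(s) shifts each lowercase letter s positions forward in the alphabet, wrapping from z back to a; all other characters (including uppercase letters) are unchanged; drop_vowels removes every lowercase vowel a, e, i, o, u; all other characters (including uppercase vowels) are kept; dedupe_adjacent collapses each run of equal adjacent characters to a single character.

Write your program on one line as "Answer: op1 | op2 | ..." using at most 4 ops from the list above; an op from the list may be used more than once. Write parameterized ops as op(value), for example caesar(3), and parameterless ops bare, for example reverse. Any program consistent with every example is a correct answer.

reverse | caesar(25) | take(2) | reverse

Check, running the answer program on each example:
  "chzrlsjpglh" -> "hlgpjslrzhc" -> "gkfoirkqygb" -> "gk" -> "kg"
  "nedekqmry" -> "yrmqkeden" -> "xqlpjdcdm" -> "xq" -> "qx"
  "cyikbd" -> "dbkiyc" -> "cajhxb" -> "ca" -> "ac"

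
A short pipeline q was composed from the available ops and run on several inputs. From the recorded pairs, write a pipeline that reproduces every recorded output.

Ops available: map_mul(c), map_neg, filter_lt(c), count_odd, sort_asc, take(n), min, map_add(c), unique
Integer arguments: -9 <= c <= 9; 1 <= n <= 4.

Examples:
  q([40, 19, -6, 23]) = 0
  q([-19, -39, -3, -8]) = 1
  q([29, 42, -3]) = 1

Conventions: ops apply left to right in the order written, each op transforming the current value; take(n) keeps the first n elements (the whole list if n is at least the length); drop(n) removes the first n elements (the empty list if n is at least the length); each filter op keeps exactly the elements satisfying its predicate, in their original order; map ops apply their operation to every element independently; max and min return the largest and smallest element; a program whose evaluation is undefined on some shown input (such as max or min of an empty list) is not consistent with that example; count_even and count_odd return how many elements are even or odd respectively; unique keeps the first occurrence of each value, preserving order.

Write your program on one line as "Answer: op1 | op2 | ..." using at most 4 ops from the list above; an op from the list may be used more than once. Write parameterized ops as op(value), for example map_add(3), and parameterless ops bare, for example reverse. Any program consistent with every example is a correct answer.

take(1) | map_add(-6) | count_odd

Check, running the answer program on each example:
  [40, 19, -6, 23] -> [40] -> [34] -> 0
  [-19, -39, -3, -8] -> [-19] -> [-25] -> 1
  [29, 42, -3] -> [29] -> [23] -> 1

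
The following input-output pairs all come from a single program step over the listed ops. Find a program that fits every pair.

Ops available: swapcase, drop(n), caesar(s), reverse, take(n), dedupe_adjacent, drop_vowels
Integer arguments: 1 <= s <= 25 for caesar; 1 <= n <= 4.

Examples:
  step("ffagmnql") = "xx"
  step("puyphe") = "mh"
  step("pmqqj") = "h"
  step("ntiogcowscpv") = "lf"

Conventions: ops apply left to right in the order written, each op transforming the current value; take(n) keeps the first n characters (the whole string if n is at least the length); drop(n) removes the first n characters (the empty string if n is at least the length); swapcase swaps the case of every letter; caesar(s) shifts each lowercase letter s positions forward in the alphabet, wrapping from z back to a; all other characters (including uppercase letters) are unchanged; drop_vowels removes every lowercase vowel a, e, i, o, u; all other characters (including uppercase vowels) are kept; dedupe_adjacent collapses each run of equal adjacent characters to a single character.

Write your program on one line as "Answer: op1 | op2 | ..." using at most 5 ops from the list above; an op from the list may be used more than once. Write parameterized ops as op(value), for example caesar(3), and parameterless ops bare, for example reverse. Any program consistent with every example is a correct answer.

take(2) | caesar(18) | reverse | drop_vowels

Check, running the answer program on each example:
  "ffagmnql" -> "ff" -> "xx" -> "xx" -> "xx"
  "puyphe" -> "pu" -> "hm" -> "mh" -> "mh"
  "pmqqj" -> "pm" -> "he" -> "eh" -> "h"
  "ntiogcowscpv" -> "nt" -> "fl" -> "lf" -> "lf"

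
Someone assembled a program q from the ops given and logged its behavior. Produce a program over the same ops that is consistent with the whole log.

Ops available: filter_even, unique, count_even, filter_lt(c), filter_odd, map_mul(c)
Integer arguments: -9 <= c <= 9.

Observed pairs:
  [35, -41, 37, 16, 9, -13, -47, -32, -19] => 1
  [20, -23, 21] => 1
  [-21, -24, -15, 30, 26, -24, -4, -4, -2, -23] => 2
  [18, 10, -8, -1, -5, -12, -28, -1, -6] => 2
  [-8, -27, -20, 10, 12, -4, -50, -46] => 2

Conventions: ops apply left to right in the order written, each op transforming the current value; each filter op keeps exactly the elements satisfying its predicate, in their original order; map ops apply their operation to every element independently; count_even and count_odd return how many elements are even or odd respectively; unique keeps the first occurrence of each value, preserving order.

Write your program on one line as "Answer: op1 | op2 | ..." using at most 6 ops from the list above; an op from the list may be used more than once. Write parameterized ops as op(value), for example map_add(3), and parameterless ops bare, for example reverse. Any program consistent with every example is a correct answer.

map_mul(-1) | map_mul(5) | filter_lt(3) | map_mul(-7) | filter_even | count_even

Check, running the answer program on each example:
  [35, -41, 37, 16, 9, -13, -47, -32, -19] -> [-35, 41, -37, -16, -9, 13, 47, 32, 19] -> [-175, 205, -185, -80, -45, 65, 235, 160, 95] -> [-175, -185, -80, -45] -> [1225, 1295, 560, 315] -> [560] -> 1
  [20, -23, 21] -> [-20, 23, -21] -> [-100, 115, -105] -> [-100, -105] -> [700, 735] -> [700] -> 1
  [-21, -24, -15, 30, 26, -24, -4, -4, -2, -23] -> [21, 24, 15, -30, -26, 24, 4, 4, 2, 23] -> [105, 120, 75, -150, -130, 120, 20, 20, 10, 115] -> [-150, -130] -> [1050, 910] -> [1050, 910] -> 2
  [18, 10, -8, -1, -5, -12, -28, -1, -6] -> [-18, -10, 8, 1, 5, 12, 28, 1, 6] -> [-90, -50, 40, 5, 25, 60, 140, 5, 30] -> [-90, -50] -> [630, 350] -> [630, 350] -> 2
  [-8, -27, -20, 10, 12, -4, -50, -46] -> [8, 27, 20, -10, -12, 4, 50, 46] -> [40, 135, 100, -50, -60, 20, 250, 230] -> [-50, -60] -> [350, 420] -> [350, 420] -> 2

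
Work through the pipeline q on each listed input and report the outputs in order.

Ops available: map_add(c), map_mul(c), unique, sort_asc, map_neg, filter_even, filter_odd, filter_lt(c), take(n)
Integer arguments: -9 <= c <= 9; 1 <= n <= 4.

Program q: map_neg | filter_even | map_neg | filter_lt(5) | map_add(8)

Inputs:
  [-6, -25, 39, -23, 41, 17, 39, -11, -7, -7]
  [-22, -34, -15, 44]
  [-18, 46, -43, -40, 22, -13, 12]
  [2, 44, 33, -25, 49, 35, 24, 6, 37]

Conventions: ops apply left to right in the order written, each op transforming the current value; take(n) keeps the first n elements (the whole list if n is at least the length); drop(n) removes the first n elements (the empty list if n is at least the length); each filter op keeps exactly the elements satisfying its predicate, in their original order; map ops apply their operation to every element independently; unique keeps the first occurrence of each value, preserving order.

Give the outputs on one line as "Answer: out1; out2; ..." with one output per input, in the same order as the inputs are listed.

Execution, op by op:
  [-6, -25, 39, -23, 41, 17, 39, -11, -7, -7] -> [6, 25, -39, 23, -41, -17, -39, 11, 7, 7] -> [6] -> [-6] -> [-6] -> [2]
  [-22, -34, -15, 44] -> [22, 34, 15, -44] -> [22, 34, -44] -> [-22, -34, 44] -> [-22, -34] -> [-14, -26]
  [-18, 46, -43, -40, 22, -13, 12] -> [18, -46, 43, 40, -22, 13, -12] -> [18, -46, 40, -22, -12] -> [-18, 46, -40, 22, 12] -> [-18, -40] -> [-10, -32]
  [2, 44, 33, -25, 49, 35, 24, 6, 37] -> [-2, -44, -33, 25, -49, -35, -24, -6, -37] -> [-2, -44, -24, -6] -> [2, 44, 24, 6] -> [2] -> [10]

[2]; [-14, -26]; [-10, -32]; [10]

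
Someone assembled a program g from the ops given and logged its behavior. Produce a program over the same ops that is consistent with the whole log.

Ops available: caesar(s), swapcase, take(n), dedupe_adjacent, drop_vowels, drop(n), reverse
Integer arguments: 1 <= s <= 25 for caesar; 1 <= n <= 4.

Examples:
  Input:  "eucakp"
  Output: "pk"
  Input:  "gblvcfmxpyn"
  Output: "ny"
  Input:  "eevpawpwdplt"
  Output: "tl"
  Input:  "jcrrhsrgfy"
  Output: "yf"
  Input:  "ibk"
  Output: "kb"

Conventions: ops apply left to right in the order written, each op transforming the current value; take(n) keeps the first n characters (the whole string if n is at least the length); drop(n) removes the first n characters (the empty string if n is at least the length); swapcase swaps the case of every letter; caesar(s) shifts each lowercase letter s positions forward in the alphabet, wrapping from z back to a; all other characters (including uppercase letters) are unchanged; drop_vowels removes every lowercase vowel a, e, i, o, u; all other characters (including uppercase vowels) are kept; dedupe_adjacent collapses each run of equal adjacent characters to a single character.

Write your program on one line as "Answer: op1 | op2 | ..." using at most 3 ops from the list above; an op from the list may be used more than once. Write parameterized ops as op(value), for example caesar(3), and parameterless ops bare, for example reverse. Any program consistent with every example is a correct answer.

reverse | take(2)

Check, running the answer program on each example:
  "eucakp" -> "pkacue" -> "pk"
  "gblvcfmxpyn" -> "nypxmfcvlbg" -> "ny"
  "eevpawpwdplt" -> "tlpdwpwapvee" -> "tl"
  "jcrrhsrgfy" -> "yfgrshrrcj" -> "yf"
  "ibk" -> "kbi" -> "kb"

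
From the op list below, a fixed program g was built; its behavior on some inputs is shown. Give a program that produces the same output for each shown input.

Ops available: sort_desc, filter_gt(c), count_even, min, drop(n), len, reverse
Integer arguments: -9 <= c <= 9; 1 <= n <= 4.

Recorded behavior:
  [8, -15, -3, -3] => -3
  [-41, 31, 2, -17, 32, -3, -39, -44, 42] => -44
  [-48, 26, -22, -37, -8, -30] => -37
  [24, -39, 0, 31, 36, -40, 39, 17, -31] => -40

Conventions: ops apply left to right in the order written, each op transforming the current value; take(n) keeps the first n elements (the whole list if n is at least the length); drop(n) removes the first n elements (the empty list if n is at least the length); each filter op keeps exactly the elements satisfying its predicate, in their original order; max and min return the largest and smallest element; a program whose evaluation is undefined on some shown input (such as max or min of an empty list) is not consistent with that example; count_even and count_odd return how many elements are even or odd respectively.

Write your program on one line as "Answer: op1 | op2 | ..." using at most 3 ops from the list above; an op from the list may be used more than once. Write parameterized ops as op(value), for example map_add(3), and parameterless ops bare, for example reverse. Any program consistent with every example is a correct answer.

drop(3) | sort_desc | min

Check, running the answer program on each example:
  [8, -15, -3, -3] -> [-3] -> [-3] -> -3
  [-41, 31, 2, -17, 32, -3, -39, -44, 42] -> [-17, 32, -3, -39, -44, 42] -> [42, 32, -3, -17, -39, -44] -> -44
  [-48, 26, -22, -37, -8, -30] -> [-37, -8, -30] -> [-8, -30, -37] -> -37
  [24, -39, 0, 31, 36, -40, 39, 17, -31] -> [31, 36, -40, 39, 17, -31] -> [39, 36, 31, 17, -31, -40] -> -40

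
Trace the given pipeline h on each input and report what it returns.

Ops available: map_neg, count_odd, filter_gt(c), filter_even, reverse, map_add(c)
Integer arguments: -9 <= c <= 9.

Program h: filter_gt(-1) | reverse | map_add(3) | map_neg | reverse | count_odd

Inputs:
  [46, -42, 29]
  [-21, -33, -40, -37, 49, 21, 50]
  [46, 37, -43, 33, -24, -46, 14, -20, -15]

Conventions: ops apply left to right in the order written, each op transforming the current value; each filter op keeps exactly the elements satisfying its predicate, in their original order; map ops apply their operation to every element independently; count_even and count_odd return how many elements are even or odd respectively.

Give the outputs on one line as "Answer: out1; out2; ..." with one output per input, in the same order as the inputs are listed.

Execution, op by op:
  [46, -42, 29] -> [46, 29] -> [29, 46] -> [32, 49] -> [-32, -49] -> [-49, -32] -> 1
  [-21, -33, -40, -37, 49, 21, 50] -> [49, 21, 50] -> [50, 21, 49] -> [53, 24, 52] -> [-53, -24, -52] -> [-52, -24, -53] -> 1
  [46, 37, -43, 33, -24, -46, 14, -20, -15] -> [46, 37, 33, 14] -> [14, 33, 37, 46] -> [17, 36, 40, 49] -> [-17, -36, -40, -49] -> [-49, -40, -36, -17] -> 2

1; 1; 2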